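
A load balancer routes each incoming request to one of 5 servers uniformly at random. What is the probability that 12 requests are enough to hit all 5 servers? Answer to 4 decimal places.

Let A_i be the event that server i is missing after 12 requests. By inclusion–exclusion on the A_i,
P(all seen) = Σ_{j=0}^{5} (-1)^j C(5,j)((5-j)/5)^12
= 1.00000 - 0.34360 + 0.02177 - 0.00017 + 0.00000 - 0.00000
= 0.67800.

0.6780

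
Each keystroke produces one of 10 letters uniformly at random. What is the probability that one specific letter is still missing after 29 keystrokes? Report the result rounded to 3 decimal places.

On each keystroke the fixed letter fails to appear with probability 9/10.
P(still missing after 29) = (9/10)^29 = 0.0471.

0.047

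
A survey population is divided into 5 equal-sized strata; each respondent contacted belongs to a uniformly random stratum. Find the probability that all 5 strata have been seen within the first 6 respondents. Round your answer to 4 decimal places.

By inclusion–exclusion over which strata are missing,
P(all seen) = Σ_{j=0}^{5} (-1)^j C(5,j)((5-j)/5)^6
= 1.00000 - 1.31072 + 0.46656 - 0.04096 + 0.00032 - 0.00000
= 0.11520.

0.1152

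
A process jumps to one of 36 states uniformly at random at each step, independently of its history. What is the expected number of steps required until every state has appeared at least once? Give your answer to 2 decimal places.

Split into phases: going from k distinct to k+1 distinct takes on average 36/(36-k) steps.
E[T] = 36/36 + 36/35 + 36/34 + ... + 36/2 + 36/1 = 36·H_{36}.
H_{36} = 4.175, so E[T] = 150.284.

150.28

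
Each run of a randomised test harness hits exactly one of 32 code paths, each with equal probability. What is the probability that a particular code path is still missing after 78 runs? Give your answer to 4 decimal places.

On each run the fixed code path fails to appear with probability 31/32.
P(still missing after 78) = (31/32)^78 = 0.08405.

0.0840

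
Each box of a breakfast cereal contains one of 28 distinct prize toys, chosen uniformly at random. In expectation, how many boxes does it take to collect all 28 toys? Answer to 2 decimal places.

109.96

After k distinct toys have appeared, the next box gives a new one with probability (28-k)/28, so the expected wait for the (k+1)-th is 28/(28-k).
E[T] = 28/28 + 28/27 + 28/26 + ... + 28/2 + 28/1 = 28·H_{28}.
H_{28} = 3.927, so E[T] = 109.961.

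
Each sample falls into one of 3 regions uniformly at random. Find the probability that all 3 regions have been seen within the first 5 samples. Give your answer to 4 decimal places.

0.6173

Let A_i be the event that region i is missing after 5 samples. By inclusion–exclusion on the A_i,
P(all seen) = Σ_{j=0}^{3} (-1)^j C(3,j)((3-j)/3)^5
= 1.00000 - 0.39506 + 0.01235 - 0.00000
= 0.61728.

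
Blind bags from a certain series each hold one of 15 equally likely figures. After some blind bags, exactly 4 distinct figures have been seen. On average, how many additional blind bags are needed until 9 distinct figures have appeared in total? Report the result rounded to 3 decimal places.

8.548

From k distinct to k+1 distinct takes on average 15/(15-k) blind bags.
Sum over k = 4,...,8: E = 15/11 + 15/10 + 15/9 + 15/8 + 15/7 = 8.5482.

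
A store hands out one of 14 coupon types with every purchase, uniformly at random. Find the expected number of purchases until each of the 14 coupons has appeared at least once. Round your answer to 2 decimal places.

The wait to go from k to k+1 distinct coupons is geometric with mean 14/(14-k).
E[T] = 14/14 + 14/13 + 14/12 + ... + 14/2 + 14/1 = 14·H_{14}.
H_{14} = 3.252, so E[T] = 45.522.

45.52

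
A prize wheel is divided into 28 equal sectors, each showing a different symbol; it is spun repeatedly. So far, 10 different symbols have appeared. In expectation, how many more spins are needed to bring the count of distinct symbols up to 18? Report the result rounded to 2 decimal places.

15.85

From k distinct to k+1 distinct takes on average 28/(28-k) spins.
Sum over k = 10,...,17: E = 28/18 + 28/17 + 28/16 + ... + 28/12 + 28/11 = 15.852.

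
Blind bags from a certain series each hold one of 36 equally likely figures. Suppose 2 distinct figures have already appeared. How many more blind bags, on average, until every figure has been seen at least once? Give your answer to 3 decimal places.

From k distinct to k+1 distinct takes on average 36/(36-k) blind bags.
Sum over k = 2,...,35: E = 36/34 + 36/33 + 36/32 + ... + 36/2 + 36/1 = 148.2556.

148.256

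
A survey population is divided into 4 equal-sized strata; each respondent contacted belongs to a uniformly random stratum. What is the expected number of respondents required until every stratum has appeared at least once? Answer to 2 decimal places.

8.33

The wait to go from k to k+1 distinct strata is geometric with mean 4/(4-k).
E[T] = 4/4 + 4/3 + 4/2 + 4/1 = 4·H_{4}.
H_{4} = 2.083, so E[T] = 8.333.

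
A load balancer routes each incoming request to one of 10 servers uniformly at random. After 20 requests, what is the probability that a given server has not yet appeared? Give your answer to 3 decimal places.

0.122

Each request misses the fixed server with probability (10-1)/10 = 9/10, independently.
P(still missing after 20) = (9/10)^20 = 0.1216.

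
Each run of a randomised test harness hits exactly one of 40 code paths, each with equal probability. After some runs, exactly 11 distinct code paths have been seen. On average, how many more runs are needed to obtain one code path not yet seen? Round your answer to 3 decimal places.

1.379

Each run yields a new code path with probability (40-11)/40 = 29/40, so the wait is geometric with mean 40/29.
E = 40/29 = 1.3793.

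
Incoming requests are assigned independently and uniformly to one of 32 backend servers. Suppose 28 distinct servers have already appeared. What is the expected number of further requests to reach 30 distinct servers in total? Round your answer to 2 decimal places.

18.67

From k distinct to k+1 distinct takes on average 32/(32-k) requests.
Sum over k = 28,...,29: E = 32/4 + 32/3 = 18.667.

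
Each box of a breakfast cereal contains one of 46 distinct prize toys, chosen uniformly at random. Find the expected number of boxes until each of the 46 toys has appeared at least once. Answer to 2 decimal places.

Split into phases: going from k distinct to k+1 distinct takes on average 46/(46-k) boxes.
E[T] = 46/46 + 46/45 + 46/44 + ... + 46/2 + 46/1 = 46·H_{46}.
H_{46} = 4.417, so E[T] = 203.168.

203.17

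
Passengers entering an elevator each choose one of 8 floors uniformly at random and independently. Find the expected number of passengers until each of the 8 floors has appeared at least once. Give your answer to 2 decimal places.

Split into phases: going from k distinct to k+1 distinct takes on average 8/(8-k) passengers.
E[T] = 8/8 + 8/7 + 8/6 + ... + 8/2 + 8/1 = 8·H_{8}.
H_{8} = 2.718, so E[T] = 21.743.

21.74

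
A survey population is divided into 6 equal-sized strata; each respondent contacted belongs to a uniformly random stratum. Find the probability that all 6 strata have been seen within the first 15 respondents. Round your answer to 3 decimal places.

Let A_i be the event that stratum i is missing after 15 respondents. By inclusion–exclusion on the A_i,
P(all seen) = Σ_{j=0}^{6} (-1)^j C(6,j)((6-j)/6)^15
= 1.0000 - 0.3894 + 0.0343 - 0.0006 + 0.0000 - 0.0000 + 0.0000
= 0.6442.

0.644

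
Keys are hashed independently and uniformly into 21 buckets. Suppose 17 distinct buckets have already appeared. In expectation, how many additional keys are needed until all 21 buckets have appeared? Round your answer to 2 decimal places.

The wait to go from k to k+1 distinct buckets is geometric with mean 21/(21-k).
Sum over k = 17,...,20: E = 21/4 + 21/3 + 21/2 + 21/1 = 43.750.

43.75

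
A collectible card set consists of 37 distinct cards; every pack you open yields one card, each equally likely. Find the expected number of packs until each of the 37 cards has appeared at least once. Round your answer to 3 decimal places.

155.459

The wait to go from k to k+1 distinct cards is geometric with mean 37/(37-k).
E[T] = 37/37 + 37/36 + 37/35 + ... + 37/2 + 37/1 = 37·H_{37}.
H_{37} = 4.2016, so E[T] = 155.4587.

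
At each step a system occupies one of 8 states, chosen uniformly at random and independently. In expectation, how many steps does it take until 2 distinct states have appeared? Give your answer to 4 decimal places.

Going from k to k+1 distinct takes a geometric number of steps with mean 8/(8-k).
Sum over k = 0,...,1: E = 8/8 + 8/7 = 2.14286.

2.1429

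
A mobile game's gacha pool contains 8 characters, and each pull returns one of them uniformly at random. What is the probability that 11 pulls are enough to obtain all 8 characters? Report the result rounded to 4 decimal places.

0.0558

By inclusion–exclusion over which characters are missing,
P(all seen) = Σ_{j=0}^{8} (-1)^j C(8,j)((8-j)/8)^11
= 1.00000 - 1.84153 + 1.18258 - 0.31832 + 0.03418 - 0.00115 + 0.00001 - 0.00000 + 0.00000
= 0.05576.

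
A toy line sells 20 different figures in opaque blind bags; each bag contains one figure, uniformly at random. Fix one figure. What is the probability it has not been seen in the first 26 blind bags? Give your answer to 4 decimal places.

Each blind bag misses the fixed figure with probability (20-1)/20 = 19/20, independently.
P(still missing after 26) = (19/20)^26 = 0.26352.

0.2635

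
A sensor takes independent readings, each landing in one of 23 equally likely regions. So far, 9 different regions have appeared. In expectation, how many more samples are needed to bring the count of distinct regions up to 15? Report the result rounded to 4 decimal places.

With k distinct regions already seen, the next new one takes an expected 23/(23-k) samples.
Sum over k = 9,...,14: E = 23/14 + 23/13 + 23/12 + 23/11 + 23/10 + 23/9 = 12.27522.

12.2752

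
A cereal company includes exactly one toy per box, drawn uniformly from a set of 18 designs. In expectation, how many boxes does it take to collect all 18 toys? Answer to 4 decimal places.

Split into phases: going from k distinct to k+1 distinct takes on average 18/(18-k) boxes.
E[T] = 18/18 + 18/17 + 18/16 + ... + 18/2 + 18/1 = 18·H_{18}.
H_{18} = 3.49511, so E[T] = 62.91195.

62.9119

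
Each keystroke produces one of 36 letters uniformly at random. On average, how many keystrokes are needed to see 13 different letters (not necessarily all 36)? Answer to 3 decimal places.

Going from k to k+1 distinct takes a geometric number of keystrokes with mean 36/(36-k).
Sum over k = 0,...,12: E = 36/36 + 36/35 + 36/34 + ... + 36/25 + 36/24 = 15.8496.

15.850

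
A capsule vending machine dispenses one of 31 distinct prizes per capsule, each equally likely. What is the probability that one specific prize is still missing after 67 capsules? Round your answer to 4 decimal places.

0.1111

Each capsule misses the fixed prize with probability (31-1)/31 = 30/31, independently.
P(still missing after 67) = (30/31)^67 = 0.11115.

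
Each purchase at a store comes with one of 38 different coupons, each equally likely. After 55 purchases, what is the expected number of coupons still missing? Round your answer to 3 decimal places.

8.766

For each coupon, P(unseen after 55) = (37/38)^55 = 0.2307.
By linearity of expectation, E[unseen] = 38·(37/38)^55 = 8.7656.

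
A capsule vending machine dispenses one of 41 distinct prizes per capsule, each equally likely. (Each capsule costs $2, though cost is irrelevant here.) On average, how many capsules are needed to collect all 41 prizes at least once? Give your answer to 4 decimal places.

176.4203

The wait to go from k to k+1 distinct prizes is geometric with mean 41/(41-k).
E[T] = 41/41 + 41/40 + 41/39 + ... + 41/2 + 41/1 = 41·H_{41}.
H_{41} = 4.30293, so E[T] = 176.42026.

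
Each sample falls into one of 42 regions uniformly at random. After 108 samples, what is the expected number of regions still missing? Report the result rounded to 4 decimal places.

For each region, P(unseen after 108) = (41/42)^108 = 0.07409.
By linearity of expectation, E[unseen] = 42·(41/42)^108 = 3.11159.

3.1116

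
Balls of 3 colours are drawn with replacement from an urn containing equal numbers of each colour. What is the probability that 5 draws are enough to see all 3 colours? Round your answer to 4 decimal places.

0.6173

By inclusion–exclusion over which colours are missing,
P(all seen) = Σ_{j=0}^{3} (-1)^j C(3,j)((3-j)/3)^5
= 1.00000 - 0.39506 + 0.01235 - 0.00000
= 0.61728.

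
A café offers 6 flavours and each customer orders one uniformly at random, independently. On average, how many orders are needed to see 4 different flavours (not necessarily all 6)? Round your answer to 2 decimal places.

5.70

With k distinct flavours already seen, the next new one arrives after an expected 6/(6-k) orders.
Sum over k = 0,...,3: E = 6/6 + 6/5 + 6/4 + 6/3 = 5.700.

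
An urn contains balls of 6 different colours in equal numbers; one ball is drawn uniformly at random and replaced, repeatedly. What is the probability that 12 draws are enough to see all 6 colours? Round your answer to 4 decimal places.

Let A_i be the event that colour i is missing after 12 draws. By inclusion–exclusion on the A_i,
P(all seen) = Σ_{j=0}^{6} (-1)^j C(6,j)((6-j)/6)^12
= 1.00000 - 0.67294 + 0.11561 - 0.00488 + 0.00003 - 0.00000 + 0.00000
= 0.43782.

0.4378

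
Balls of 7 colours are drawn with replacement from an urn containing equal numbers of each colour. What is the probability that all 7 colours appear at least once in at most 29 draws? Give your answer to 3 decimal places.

Let A_i be the event that colour i is missing after 29 draws. By inclusion–exclusion on the A_i,
P(all seen) = Σ_{j=0}^{7} (-1)^j C(7,j)((7-j)/7)^29
= 1.0000 - 0.0801 + 0.0012 - 0.0000 + 0.0000 - 0.0000 + 0.0000 - 0.0000
= 0.9211.

0.921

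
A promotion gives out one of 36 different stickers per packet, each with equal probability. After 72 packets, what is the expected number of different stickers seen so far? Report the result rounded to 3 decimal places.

31.264

For each sticker, P(seen in 72 packets) = 1 - (35/36)^72 = 0.8684.
By linearity of expectation, E[distinct seen] = 36·(1 - (35/36)^72) = 31.2639.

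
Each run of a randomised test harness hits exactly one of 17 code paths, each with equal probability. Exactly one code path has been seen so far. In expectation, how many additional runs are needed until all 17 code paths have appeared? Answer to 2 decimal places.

57.47

The wait to go from k to k+1 distinct code paths is geometric with mean 17/(17-k).
Sum over k = 1,...,16: E = 17/16 + 17/15 + 17/14 + ... + 17/2 + 17/1 = 57.472.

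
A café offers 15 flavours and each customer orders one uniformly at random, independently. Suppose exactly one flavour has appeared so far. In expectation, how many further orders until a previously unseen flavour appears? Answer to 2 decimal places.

1.07

The number of orders until the next new flavour is geometric with success probability 14/15, so its mean is 15/14.
E = 15/14 = 1.071.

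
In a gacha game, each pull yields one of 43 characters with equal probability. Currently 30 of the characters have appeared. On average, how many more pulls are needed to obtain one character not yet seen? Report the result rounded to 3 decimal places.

3.308

The number of pulls until the next new character is geometric with success probability 13/43, so its mean is 43/13.
E = 43/13 = 3.3077.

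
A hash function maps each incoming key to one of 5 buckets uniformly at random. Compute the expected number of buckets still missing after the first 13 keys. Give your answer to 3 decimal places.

For each bucket, P(unseen after 13) = (4/5)^13 = 0.0550.
By linearity of expectation, E[unseen] = 5·(4/5)^13 = 0.2749.

0.275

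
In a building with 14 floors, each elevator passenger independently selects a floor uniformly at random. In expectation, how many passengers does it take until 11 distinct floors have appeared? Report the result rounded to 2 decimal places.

19.86

Going from k to k+1 distinct takes a geometric number of passengers with mean 14/(14-k).
Sum over k = 0,...,10: E = 14/14 + 14/13 + 14/12 + ... + 14/5 + 14/4 = 19.855.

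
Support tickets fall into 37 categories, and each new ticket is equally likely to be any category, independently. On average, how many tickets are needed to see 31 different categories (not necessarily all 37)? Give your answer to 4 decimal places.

With k distinct categories already seen, the next new one arrives after an expected 37/(37-k) tickets.
Sum over k = 0,...,30: E = 37/37 + 37/36 + 37/35 + ... + 37/8 + 37/7 = 64.80869.

64.8087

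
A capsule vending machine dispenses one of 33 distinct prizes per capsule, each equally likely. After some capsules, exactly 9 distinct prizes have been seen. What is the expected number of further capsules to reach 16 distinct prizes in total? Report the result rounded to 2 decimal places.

The wait to go from k to k+1 distinct prizes is geometric with mean 33/(33-k).
Sum over k = 9,...,15: E = 33/24 + 33/23 + 33/22 + ... + 33/19 + 33/18 = 11.101.

11.10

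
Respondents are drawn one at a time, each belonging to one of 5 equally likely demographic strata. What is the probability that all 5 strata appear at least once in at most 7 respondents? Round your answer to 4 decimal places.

0.2150

Let A_i be the event that stratum i is missing after 7 respondents. By inclusion–exclusion on the A_i,
P(all seen) = Σ_{j=0}^{5} (-1)^j C(5,j)((5-j)/5)^7
= 1.00000 - 1.04858 + 0.27994 - 0.01638 + 0.00006 - 0.00000
= 0.21504.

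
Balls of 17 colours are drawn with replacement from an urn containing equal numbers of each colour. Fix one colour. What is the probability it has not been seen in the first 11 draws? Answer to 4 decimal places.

0.5133

On each draw the fixed colour fails to appear with probability 16/17.
P(still missing after 11) = (16/17)^11 = 0.51331.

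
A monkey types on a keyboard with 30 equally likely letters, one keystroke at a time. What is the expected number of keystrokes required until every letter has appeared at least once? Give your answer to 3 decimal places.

119.850

Split into phases: going from k distinct to k+1 distinct takes on average 30/(30-k) keystrokes.
E[T] = 30/30 + 30/29 + 30/28 + ... + 30/2 + 30/1 = 30·H_{30}.
H_{30} = 3.9950, so E[T] = 119.8496.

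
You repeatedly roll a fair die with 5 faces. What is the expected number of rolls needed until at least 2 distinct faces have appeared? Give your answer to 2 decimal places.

Going from k to k+1 distinct takes a geometric number of rolls with mean 5/(5-k).
Sum over k = 0,...,1: E = 5/5 + 5/4 = 2.250.

2.25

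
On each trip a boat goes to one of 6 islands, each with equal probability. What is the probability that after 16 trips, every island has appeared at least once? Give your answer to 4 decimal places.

Let A_i be the event that island i is missing after 16 trips. By inclusion–exclusion on the A_i,
P(all seen) = Σ_{j=0}^{6} (-1)^j C(6,j)((6-j)/6)^16
= 1.00000 - 0.32453 + 0.02284 - 0.00031 + 0.00000 - 0.00000 + 0.00000
= 0.69800.

0.6980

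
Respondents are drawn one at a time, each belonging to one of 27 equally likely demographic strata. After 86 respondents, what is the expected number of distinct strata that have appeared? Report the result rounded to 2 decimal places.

25.95

For each stratum, P(seen in 86 respondents) = 1 - (26/27)^86 = 0.961.
By linearity of expectation, E[distinct seen] = 27·(1 - (26/27)^86) = 25.949.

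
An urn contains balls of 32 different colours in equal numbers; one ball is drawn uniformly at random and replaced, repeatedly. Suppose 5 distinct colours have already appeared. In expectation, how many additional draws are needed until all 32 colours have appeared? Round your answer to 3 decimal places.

The wait to go from k to k+1 distinct colours is geometric with mean 32/(32-k).
Sum over k = 5,...,31: E = 32/27 + 32/26 + 32/25 + ... + 32/2 + 32/1 = 124.5266.

124.527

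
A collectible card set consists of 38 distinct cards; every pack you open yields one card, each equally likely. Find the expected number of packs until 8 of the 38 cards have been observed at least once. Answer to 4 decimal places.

With k distinct cards already seen, the next new one arrives after an expected 38/(38-k) packs.
Sum over k = 0,...,7: E = 38/38 + 38/37 + 38/36 + ... + 38/32 + 38/31 = 8.85077.

8.8508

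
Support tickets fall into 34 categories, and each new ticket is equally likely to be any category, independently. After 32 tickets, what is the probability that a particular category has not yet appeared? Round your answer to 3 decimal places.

Each ticket misses the fixed category with probability (34-1)/34 = 33/34, independently.
P(still missing after 32) = (33/34)^32 = 0.3847.

0.385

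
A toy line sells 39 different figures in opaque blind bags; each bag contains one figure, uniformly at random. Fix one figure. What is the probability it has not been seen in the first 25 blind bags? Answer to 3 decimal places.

0.522

On each blind bag the fixed figure fails to appear with probability 38/39.
P(still missing after 25) = (38/39)^25 = 0.5224.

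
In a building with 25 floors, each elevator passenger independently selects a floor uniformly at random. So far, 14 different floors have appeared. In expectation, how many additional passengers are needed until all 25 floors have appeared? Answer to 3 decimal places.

The wait to go from k to k+1 distinct floors is geometric with mean 25/(25-k).
Sum over k = 14,...,24: E = 25/11 + 25/10 + 25/9 + ... + 25/2 + 25/1 = 75.4969.

75.497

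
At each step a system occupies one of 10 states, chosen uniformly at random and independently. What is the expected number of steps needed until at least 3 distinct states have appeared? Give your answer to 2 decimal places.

With k distinct states already seen, the next new one arrives after an expected 10/(10-k) steps.
Sum over k = 0,...,2: E = 10/10 + 10/9 + 10/8 = 3.361.

3.36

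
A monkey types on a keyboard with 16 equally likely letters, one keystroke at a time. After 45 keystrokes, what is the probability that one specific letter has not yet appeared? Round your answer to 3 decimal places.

On each keystroke the fixed letter fails to appear with probability 15/16.
P(still missing after 45) = (15/16)^45 = 0.0548.

0.055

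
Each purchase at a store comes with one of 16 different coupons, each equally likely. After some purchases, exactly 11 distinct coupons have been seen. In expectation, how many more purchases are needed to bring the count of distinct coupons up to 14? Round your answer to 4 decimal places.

12.5333

From k distinct to k+1 distinct takes on average 16/(16-k) purchases.
Sum over k = 11,...,13: E = 16/5 + 16/4 + 16/3 = 12.53333.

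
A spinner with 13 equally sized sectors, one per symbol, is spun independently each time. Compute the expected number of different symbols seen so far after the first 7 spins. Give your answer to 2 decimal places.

For each symbol, P(seen in 7 spins) = 1 - (12/13)^7 = 0.429.
By linearity of expectation, E[distinct seen] = 13·(1 - (12/13)^7) = 5.577.

5.58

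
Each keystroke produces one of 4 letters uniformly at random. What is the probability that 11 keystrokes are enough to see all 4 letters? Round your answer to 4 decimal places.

By inclusion–exclusion over which letters are missing,
P(all seen) = Σ_{j=0}^{4} (-1)^j C(4,j)((4-j)/4)^11
= 1.00000 - 0.16894 + 0.00293 - 0.00000 + 0.00000
= 0.83399.

0.8340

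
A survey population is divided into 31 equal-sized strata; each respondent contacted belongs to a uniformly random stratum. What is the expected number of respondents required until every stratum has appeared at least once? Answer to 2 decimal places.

124.84

After k distinct strata have appeared, the next respondent gives a new one with probability (31-k)/31, so the expected wait for the (k+1)-th is 31/(31-k).
E[T] = 31/31 + 31/30 + 31/29 + ... + 31/2 + 31/1 = 31·H_{31}.
H_{31} = 4.027, so E[T] = 124.845.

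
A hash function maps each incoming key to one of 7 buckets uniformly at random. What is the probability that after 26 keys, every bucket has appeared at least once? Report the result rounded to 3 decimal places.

0.876

Let A_i be the event that bucket i is missing after 26 keys. By inclusion–exclusion on the A_i,
P(all seen) = Σ_{j=0}^{7} (-1)^j C(7,j)((7-j)/7)^26
= 1.0000 - 0.1272 + 0.0033 - 0.0000 + 0.0000 - 0.0000 + 0.0000 - 0.0000
= 0.8761.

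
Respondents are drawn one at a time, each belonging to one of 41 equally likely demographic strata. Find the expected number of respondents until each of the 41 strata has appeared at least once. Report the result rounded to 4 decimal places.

The wait to go from k to k+1 distinct strata is geometric with mean 41/(41-k).
E[T] = 41/41 + 41/40 + 41/39 + ... + 41/2 + 41/1 = 41·H_{41}.
H_{41} = 4.30293, so E[T] = 176.42026.

176.4203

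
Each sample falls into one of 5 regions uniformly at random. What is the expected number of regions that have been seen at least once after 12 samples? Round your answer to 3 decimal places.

For each region, P(seen in 12 samples) = 1 - (4/5)^12 = 0.9313.
By linearity of expectation, E[distinct seen] = 5·(1 - (4/5)^12) = 4.6564.

4.656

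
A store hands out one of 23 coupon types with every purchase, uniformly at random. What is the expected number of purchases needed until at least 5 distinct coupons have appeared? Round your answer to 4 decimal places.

5.5012

With k distinct coupons already seen, the next new one arrives after an expected 23/(23-k) purchases.
Sum over k = 0,...,4: E = 23/23 + 23/22 + 23/21 + 23/20 + 23/19 = 5.50122.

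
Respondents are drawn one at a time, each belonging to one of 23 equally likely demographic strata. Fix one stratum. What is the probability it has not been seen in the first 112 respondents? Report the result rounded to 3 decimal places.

On each respondent the fixed stratum fails to appear with probability 22/23.
P(still missing after 112) = (22/23)^112 = 0.0069.

0.007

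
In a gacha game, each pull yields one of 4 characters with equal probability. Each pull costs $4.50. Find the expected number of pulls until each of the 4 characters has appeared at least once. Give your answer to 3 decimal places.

8.333

Split into phases: going from k distinct to k+1 distinct takes on average 4/(4-k) pulls.
E[T] = 4/4 + 4/3 + 4/2 + 4/1 = 4·H_{4}.
H_{4} = 2.0833, so E[T] = 8.3333.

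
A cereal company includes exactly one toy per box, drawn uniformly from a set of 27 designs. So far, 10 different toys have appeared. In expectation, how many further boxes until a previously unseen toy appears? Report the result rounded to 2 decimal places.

1.59

Each box yields a new toy with probability (27-10)/27 = 17/27, so the wait is geometric with mean 27/17.
E = 27/17 = 1.588.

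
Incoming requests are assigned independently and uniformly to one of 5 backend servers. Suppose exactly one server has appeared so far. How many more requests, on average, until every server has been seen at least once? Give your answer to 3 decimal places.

10.417

With k distinct servers already seen, the next new one takes an expected 5/(5-k) requests.
Sum over k = 1,...,4: E = 5/4 + 5/3 + 5/2 + 5/1 = 10.4167.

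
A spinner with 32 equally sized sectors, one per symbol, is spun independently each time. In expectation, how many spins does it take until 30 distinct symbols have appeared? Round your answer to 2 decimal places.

Going from k to k+1 distinct takes a geometric number of spins with mean 32/(32-k).
Sum over k = 0,...,29: E = 32/32 + 32/31 + 32/30 + ... + 32/4 + 32/3 = 81.872.

81.87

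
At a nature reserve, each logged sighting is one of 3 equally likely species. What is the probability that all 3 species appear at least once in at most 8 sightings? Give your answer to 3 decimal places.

By inclusion–exclusion over which species are missing,
P(all seen) = Σ_{j=0}^{3} (-1)^j C(3,j)((3-j)/3)^8
= 1.0000 - 0.1171 + 0.0005 - 0.0000
= 0.8834.

0.883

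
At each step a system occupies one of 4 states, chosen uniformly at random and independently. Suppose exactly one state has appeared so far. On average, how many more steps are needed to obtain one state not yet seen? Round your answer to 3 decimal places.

1.333

Each step yields a new state with probability (4-1)/4 = 3/4, so the wait is geometric with mean 4/3.
E = 4/3 = 1.3333.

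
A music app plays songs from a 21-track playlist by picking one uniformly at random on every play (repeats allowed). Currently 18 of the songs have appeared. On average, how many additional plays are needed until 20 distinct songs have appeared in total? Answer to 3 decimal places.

17.500

From k distinct to k+1 distinct takes on average 21/(21-k) plays.
Sum over k = 18,...,19: E = 21/3 + 21/2 = 17.5000.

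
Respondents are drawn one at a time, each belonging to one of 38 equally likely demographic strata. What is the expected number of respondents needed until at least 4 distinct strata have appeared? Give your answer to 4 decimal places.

With k distinct strata already seen, the next new one arrives after an expected 38/(38-k) respondents.
Sum over k = 0,...,3: E = 38/38 + 38/37 + 38/36 + 38/35 = 4.16830.

4.1683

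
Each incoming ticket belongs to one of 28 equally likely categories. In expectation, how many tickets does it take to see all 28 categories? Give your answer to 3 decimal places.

109.961

Split into phases: going from k distinct to k+1 distinct takes on average 28/(28-k) tickets.
E[T] = 28/28 + 28/27 + 28/26 + ... + 28/2 + 28/1 = 28·H_{28}.
H_{28} = 3.9272, so E[T] = 109.9608.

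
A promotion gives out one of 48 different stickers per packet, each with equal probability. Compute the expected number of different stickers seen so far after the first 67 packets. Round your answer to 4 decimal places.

For each sticker, P(seen in 67 packets) = 1 - (47/48)^67 = 0.75600.
By linearity of expectation, E[distinct seen] = 48·(1 - (47/48)^67) = 36.28790.

36.2879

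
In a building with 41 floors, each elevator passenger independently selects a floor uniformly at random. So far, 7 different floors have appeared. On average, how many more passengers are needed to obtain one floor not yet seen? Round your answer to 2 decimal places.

Each passenger yields a new floor with probability (41-7)/41 = 34/41, so the wait is geometric with mean 41/34.
E = 41/34 = 1.206.

1.21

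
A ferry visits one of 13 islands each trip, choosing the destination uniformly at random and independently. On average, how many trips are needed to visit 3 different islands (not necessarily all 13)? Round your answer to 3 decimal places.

3.265

Going from k to k+1 distinct takes a geometric number of trips with mean 13/(13-k).
Sum over k = 0,...,2: E = 13/13 + 13/12 + 13/11 = 3.2652.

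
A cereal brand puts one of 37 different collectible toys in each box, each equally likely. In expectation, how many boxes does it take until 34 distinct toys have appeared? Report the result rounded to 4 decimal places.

87.6254

With k distinct toys already seen, the next new one arrives after an expected 37/(37-k) boxes.
Sum over k = 0,...,33: E = 37/37 + 37/36 + 37/35 + ... + 37/5 + 37/4 = 87.62536.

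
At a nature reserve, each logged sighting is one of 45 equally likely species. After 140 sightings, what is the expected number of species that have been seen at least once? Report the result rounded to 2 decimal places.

For each species, P(seen in 140 sightings) = 1 - (44/45)^140 = 0.957.
By linearity of expectation, E[distinct seen] = 45·(1 - (44/45)^140) = 43.064.

43.06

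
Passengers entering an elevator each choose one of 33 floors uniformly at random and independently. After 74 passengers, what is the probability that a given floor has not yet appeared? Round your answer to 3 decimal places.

0.103

Each passenger misses the fixed floor with probability (33-1)/33 = 32/33, independently.
P(still missing after 74) = (32/33)^74 = 0.1026.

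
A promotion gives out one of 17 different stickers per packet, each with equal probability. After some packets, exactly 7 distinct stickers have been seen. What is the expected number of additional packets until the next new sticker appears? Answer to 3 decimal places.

Each packet yields a new sticker with probability (17-7)/17 = 10/17, so the wait is geometric with mean 17/10.
E = 17/10 = 1.7000.

1.700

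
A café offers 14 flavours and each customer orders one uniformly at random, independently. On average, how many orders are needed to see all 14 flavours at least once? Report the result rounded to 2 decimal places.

Split into phases: going from k distinct to k+1 distinct takes on average 14/(14-k) orders.
E[T] = 14/14 + 14/13 + 14/12 + ... + 14/2 + 14/1 = 14·H_{14}.
H_{14} = 3.252, so E[T] = 45.522.

45.52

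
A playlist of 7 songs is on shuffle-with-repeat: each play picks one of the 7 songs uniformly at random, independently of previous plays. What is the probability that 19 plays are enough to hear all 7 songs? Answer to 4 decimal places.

0.6601

By inclusion–exclusion over which songs are missing,
P(all seen) = Σ_{j=0}^{7} (-1)^j C(7,j)((7-j)/7)^19
= 1.00000 - 0.37420 + 0.03514 - 0.00084 + 0.00000 - 0.00000 + 0.00000 - 0.00000
= 0.66009.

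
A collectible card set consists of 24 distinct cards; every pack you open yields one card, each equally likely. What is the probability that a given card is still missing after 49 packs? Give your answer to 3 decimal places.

On each pack the fixed card fails to appear with probability 23/24.
P(still missing after 49) = (23/24)^49 = 0.1243.

0.124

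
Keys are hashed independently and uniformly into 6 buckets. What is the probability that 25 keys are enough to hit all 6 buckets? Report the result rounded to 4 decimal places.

By inclusion–exclusion over which buckets are missing,
P(all seen) = Σ_{j=0}^{6} (-1)^j C(6,j)((6-j)/6)^25
= 1.00000 - 0.06290 + 0.00059 - 0.00000 + 0.00000 - 0.00000 + 0.00000
= 0.93770.

0.9377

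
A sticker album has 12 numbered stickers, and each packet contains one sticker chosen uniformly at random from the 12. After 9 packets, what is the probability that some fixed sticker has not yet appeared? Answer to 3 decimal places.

0.457

Each packet misses the fixed sticker with probability (12-1)/12 = 11/12, independently.
P(still missing after 9) = (11/12)^9 = 0.4570.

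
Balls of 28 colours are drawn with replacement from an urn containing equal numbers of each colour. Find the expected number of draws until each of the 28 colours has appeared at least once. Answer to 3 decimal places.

Split into phases: going from k distinct to k+1 distinct takes on average 28/(28-k) draws.
E[T] = 28/28 + 28/27 + 28/26 + ... + 28/2 + 28/1 = 28·H_{28}.
H_{28} = 3.9272, so E[T] = 109.9608.

109.961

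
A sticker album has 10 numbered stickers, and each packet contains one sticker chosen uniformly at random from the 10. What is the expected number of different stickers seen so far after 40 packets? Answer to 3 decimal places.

For each sticker, P(seen in 40 packets) = 1 - (9/10)^40 = 0.9852.
By linearity of expectation, E[distinct seen] = 10·(1 - (9/10)^40) = 9.8522.

9.852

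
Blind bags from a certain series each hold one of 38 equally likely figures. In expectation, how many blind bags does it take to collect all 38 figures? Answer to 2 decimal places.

160.66

After k distinct figures have appeared, the next blind bag gives a new one with probability (38-k)/38, so the expected wait for the (k+1)-th is 38/(38-k).
E[T] = 38/38 + 38/37 + 38/36 + ... + 38/2 + 38/1 = 38·H_{38}.
H_{38} = 4.228, so E[T] = 160.660.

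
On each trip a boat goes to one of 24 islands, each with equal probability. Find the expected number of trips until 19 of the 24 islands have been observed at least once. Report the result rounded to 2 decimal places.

35.82

With k distinct islands already seen, the next new one arrives after an expected 24/(24-k) trips.
Sum over k = 0,...,18: E = 24/24 + 24/23 + 24/22 + ... + 24/7 + 24/6 = 35.823.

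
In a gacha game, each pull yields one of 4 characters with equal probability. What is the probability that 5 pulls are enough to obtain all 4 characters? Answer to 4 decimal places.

0.2344

Let A_i be the event that character i is missing after 5 pulls. By inclusion–exclusion on the A_i,
P(all seen) = Σ_{j=0}^{4} (-1)^j C(4,j)((4-j)/4)^5
= 1.00000 - 0.94922 + 0.18750 - 0.00391 + 0.00000
= 0.23438.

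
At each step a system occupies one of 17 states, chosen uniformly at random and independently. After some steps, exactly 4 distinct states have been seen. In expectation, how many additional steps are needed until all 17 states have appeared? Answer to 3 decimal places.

The wait to go from k to k+1 distinct states is geometric with mean 17/(17-k).
Sum over k = 4,...,16: E = 17/13 + 17/12 + 17/11 + ... + 17/2 + 17/1 = 54.0623.

54.062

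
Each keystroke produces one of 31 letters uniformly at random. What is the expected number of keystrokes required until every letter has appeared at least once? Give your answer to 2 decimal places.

The wait to go from k to k+1 distinct letters is geometric with mean 31/(31-k).
E[T] = 31/31 + 31/30 + 31/29 + ... + 31/2 + 31/1 = 31·H_{31}.
H_{31} = 4.027, so E[T] = 124.845.

124.84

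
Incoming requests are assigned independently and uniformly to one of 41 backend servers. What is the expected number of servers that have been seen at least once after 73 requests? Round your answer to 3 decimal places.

34.240

For each server, P(seen in 73 requests) = 1 - (40/41)^73 = 0.8351.
By linearity of expectation, E[distinct seen] = 41·(1 - (40/41)^73) = 34.2401.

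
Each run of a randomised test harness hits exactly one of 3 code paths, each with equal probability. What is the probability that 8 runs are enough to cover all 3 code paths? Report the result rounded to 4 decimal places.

Let A_i be the event that code path i is missing after 8 runs. By inclusion–exclusion on the A_i,
P(all seen) = Σ_{j=0}^{3} (-1)^j C(3,j)((3-j)/3)^8
= 1.00000 - 0.11706 + 0.00046 - 0.00000
= 0.88340.

0.8834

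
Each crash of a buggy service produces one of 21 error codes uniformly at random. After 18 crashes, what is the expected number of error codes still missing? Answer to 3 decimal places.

For each error code, P(unseen after 18) = (20/21)^18 = 0.4155.
By linearity of expectation, E[unseen] = 21·(20/21)^18 = 8.7259.

8.726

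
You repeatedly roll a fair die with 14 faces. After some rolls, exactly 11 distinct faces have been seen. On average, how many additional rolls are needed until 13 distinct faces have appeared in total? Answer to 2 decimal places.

11.67

The wait to go from k to k+1 distinct faces is geometric with mean 14/(14-k).
Sum over k = 11,...,12: E = 14/3 + 14/2 = 11.667.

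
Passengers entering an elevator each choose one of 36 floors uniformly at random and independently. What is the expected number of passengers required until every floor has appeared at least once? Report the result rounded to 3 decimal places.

After k distinct floors have appeared, the next passenger gives a new one with probability (36-k)/36, so the expected wait for the (k+1)-th is 36/(36-k).
E[T] = 36/36 + 36/35 + 36/34 + ... + 36/2 + 36/1 = 36·H_{36}.
H_{36} = 4.1746, so E[T] = 150.2841.

150.284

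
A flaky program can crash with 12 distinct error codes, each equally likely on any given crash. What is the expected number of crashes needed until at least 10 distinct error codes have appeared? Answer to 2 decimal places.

19.24

With k distinct error codes already seen, the next new one arrives after an expected 12/(12-k) crashes.
Sum over k = 0,...,9: E = 12/12 + 12/11 + 12/10 + ... + 12/4 + 12/3 = 19.239.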